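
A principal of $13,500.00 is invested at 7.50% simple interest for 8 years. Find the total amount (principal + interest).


Total amount formula: A = P(1 + rt) = P + P·r·t
Interest: I = P × r × t = $13,500.00 × 0.075 × 8 = $8,100.00
A = P + I = $13,500.00 + $8,100.00 = $21,600.00

A = P + I = P(1 + rt) = $21,600.00


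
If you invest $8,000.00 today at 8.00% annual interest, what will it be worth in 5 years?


Future value formula: FV = PV × (1 + r)^t
FV = $8,000.00 × (1 + 0.08)^5
FV = $8,000.00 × 1.469328
FV = $11,754.62

FV = PV × (1 + r)^t = $11,754.62


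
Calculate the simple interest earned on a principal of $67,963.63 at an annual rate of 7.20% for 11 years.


Simple interest formula: I = P × r × t
I = $67,963.63 × 0.072 × 11
I = $53,827.19

I = P × r × t = $53,827.19


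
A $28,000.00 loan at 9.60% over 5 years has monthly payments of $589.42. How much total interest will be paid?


Total paid over the life of the loan = PMT × n.
Total paid = $589.42 × 60 = $35,365.20
Total interest = total paid − principal = $35,365.20 − $28,000.00 = $7,365.20

Total interest = (PMT × n) - PV = $7,365.20


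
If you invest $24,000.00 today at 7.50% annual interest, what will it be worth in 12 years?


Future value formula: FV = PV × (1 + r)^t
FV = $24,000.00 × (1 + 0.075)^12
FV = $24,000.00 × 2.3817796
FV = $57,162.71

FV = PV × (1 + r)^t = $57,162.71


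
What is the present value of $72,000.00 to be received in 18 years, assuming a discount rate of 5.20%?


Present value formula: PV = FV / (1 + r)^t
PV = $72,000.00 / (1 + 0.052)^18
PV = $72,000.00 / 2.4904815
PV = $28,910.07

PV = FV / (1 + r)^t = $28,910.07


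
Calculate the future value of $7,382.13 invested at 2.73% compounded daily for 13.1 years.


Compound interest formula: A = P(1 + r/n)^(nt)
A = $7,382.13 × (1 + 0.0273/365)^(365 × 13.1)
Growth factor: (1 + 0.0273/365)^4781.5 = 1.4299173
A = $7,382.13 × 1.4299173
A = $10,555.84

A = P(1 + r/n)^(nt) = $10,555.84


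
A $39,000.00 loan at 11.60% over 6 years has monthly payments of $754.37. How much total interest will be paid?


Total paid over the life of the loan = PMT × n.
Total paid = $754.37 × 72 = $54,314.64
Total interest = total paid − principal = $54,314.64 − $39,000.00 = $15,314.64

Total interest = (PMT × n) - PV = $15,314.64


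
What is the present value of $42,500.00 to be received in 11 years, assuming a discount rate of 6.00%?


Present value formula: PV = FV / (1 + r)^t
PV = $42,500.00 / (1 + 0.06)^11
PV = $42,500.00 / 1.8982986
PV = $22,388.47

PV = FV / (1 + r)^t = $22,388.47


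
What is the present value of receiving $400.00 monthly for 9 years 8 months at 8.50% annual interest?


Present value of an ordinary annuity: PV = PMT × (1 − (1 + r)^(−n)) / r
Monthly rate r = 0.085/12 ≈ 0.00708333, n = 116
PV = $400.00 × (1 − (1 + 0.085/12)^(−116)) / (0.085/12)
PV = $400.00 × 78.921374
PV = $31,568.55

PV = PMT × (1-(1+r)^(-n))/r = $31,568.55


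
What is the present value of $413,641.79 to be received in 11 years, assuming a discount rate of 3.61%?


Present value formula: PV = FV / (1 + r)^t
PV = $413,641.79 / (1 + 0.0361)^11
PV = $413,641.79 / 1.47712895
PV = $280,030.93

PV = FV / (1 + r)^t = $280,030.93


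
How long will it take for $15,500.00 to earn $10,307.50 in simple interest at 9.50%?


Rearrange the simple interest formula for t:
I = P × r × t  ⇒  t = I / (P × r)
t = $10,307.50 / ($15,500.00 × 0.095)
t = 7

t = I/(P×r) = 7 years


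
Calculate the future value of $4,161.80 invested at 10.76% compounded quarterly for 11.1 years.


Compound interest formula: A = P(1 + r/n)^(nt)
A = $4,161.80 × (1 + 0.1076/4)^(4 × 11.1)
Growth factor: (1 + 0.1076/4)^44.4 = 3.249751
A = $4,161.80 × 3.249751
A = $13,524.81

A = P(1 + r/n)^(nt) = $13,524.81


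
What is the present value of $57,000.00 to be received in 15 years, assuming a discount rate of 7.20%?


Present value formula: PV = FV / (1 + r)^t
PV = $57,000.00 / (1 + 0.072)^15
PV = $57,000.00 / 2.837408
PV = $20,088.76

PV = FV / (1 + r)^t = $20,088.76


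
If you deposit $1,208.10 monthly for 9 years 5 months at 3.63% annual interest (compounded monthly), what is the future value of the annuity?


Future value of an ordinary annuity: FV = PMT × ((1 + r)^n − 1) / r
Monthly rate r = 0.0363/12 = 0.003025, n = 113
FV = $1,208.10 × ((1 + 0.0363/12)^113 − 1) / (0.0363/12)
FV = $1,208.10 × 134.475343
FV = $162,459.66

FV = PMT × ((1+r)^n - 1)/r = $162,459.66


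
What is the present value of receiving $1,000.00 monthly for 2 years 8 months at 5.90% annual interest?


Present value of an ordinary annuity: PV = PMT × (1 − (1 + r)^(−n)) / r
Monthly rate r = 0.059/12 ≈ 0.00491667, n = 32
PV = $1,000.00 × (1 − (1 + 0.059/12)^(−32)) / (0.059/12)
PV = $1,000.00 × 29.542646
PV = $29,542.65

PV = PMT × (1-(1+r)^(-n))/r = $29,542.65


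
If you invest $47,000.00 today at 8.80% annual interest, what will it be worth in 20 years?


Future value formula: FV = PV × (1 + r)^t
FV = $47,000.00 × (1 + 0.088)^20
FV = $47,000.00 × 5.4022902
FV = $253,907.64

FV = PV × (1 + r)^t = $253,907.64


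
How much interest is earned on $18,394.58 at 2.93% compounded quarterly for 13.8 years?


Compound interest earned = final amount − principal.
A = P(1 + r/n)^(nt) = $18,394.58 × (1 + 0.0293/4)^(4 × 13.8) = $27,520.26
Interest = A − P = $27,520.26 − $18,394.58 = $9,125.68

Interest = A - P = $9,125.68


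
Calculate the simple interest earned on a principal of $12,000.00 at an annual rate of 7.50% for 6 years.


Simple interest formula: I = P × r × t
I = $12,000.00 × 0.075 × 6
I = $5,400.00

I = P × r × t = $5,400.00


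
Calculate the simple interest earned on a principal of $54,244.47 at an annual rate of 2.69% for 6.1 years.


Simple interest formula: I = P × r × t
I = $54,244.47 × 0.0269 × 6.1
I = $8,900.98

I = P × r × t = $8,900.98


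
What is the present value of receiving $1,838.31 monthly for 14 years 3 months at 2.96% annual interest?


Present value of an ordinary annuity: PV = PMT × (1 − (1 + r)^(−n)) / r
Monthly rate r = 0.0296/12 ≈ 0.00246667, n = 171
PV = $1,838.31 × (1 − (1 + 0.0296/12)^(−171)) / (0.0296/12)
PV = $1,838.31 × 139.375978
PV = $256,216.25

PV = PMT × (1-(1+r)^(-n))/r = $256,216.25


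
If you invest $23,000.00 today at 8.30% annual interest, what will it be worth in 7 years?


Future value formula: FV = PV × (1 + r)^t
FV = $23,000.00 × (1 + 0.083)^7
FV = $23,000.00 × 1.747428
FV = $40,190.84

FV = PV × (1 + r)^t = $40,190.84


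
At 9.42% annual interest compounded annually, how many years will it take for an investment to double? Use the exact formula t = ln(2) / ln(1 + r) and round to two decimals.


Doubling condition: (1 + r)^t = 2
Take ln of both sides: t × ln(1 + r) = ln(2)
t = ln(2) / ln(1 + r)
t = 0.693147 / 0.090024
t = 7.70

t = ln(2) / ln(1 + r) = 7.70 years


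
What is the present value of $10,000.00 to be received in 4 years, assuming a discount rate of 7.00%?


Present value formula: PV = FV / (1 + r)^t
PV = $10,000.00 / (1 + 0.07)^4
PV = $10,000.00 / 1.310796
PV = $7,628.95

PV = FV / (1 + r)^t = $7,628.95


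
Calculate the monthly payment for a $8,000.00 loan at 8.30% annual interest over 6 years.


Loan payment formula: PMT = PV × r / (1 − (1 + r)^(−n))
Monthly rate r = 0.083/12 ≈ 0.00691667, n = 72 months
Denominator: 1 − (1 + 0.083/12)^(−72) = 0.391212
PMT = $8,000.00 × (0.083/12) / 0.391212
PMT = $141.44 per month

PMT = PV × r / (1-(1+r)^(-n)) = $141.44/month


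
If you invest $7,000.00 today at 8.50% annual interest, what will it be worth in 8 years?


Future value formula: FV = PV × (1 + r)^t
FV = $7,000.00 × (1 + 0.085)^8
FV = $7,000.00 × 1.920604
FV = $13,444.23

FV = PV × (1 + r)^t = $13,444.23


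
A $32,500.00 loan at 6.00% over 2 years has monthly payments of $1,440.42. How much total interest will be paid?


Total paid over the life of the loan = PMT × n.
Total paid = $1,440.42 × 24 = $34,570.08
Total interest = total paid − principal = $34,570.08 − $32,500.00 = $2,070.08

Total interest = (PMT × n) - PV = $2,070.08


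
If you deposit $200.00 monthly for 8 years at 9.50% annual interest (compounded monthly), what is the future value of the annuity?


Future value of an ordinary annuity: FV = PMT × ((1 + r)^n − 1) / r
Monthly rate r = 0.095/12 ≈ 0.00791667, n = 96
FV = $200.00 × ((1 + 0.095/12)^96 − 1) / (0.095/12)
FV = $200.00 × 142.975186
FV = $28,595.04

FV = PMT × ((1+r)^n - 1)/r = $28,595.04


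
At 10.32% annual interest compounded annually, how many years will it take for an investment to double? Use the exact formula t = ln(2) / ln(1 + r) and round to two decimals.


Doubling condition: (1 + r)^t = 2
Take ln of both sides: t × ln(1 + r) = ln(2)
t = ln(2) / ln(1 + r)
t = 0.693147 / 0.098215
t = 7.06

t = ln(2) / ln(1 + r) = 7.06 years


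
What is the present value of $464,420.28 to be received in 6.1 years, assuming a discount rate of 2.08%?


Present value formula: PV = FV / (1 + r)^t
PV = $464,420.28 / (1 + 0.0208)^6.1
PV = $464,420.28 / 1.13380413
PV = $409,612.44

PV = FV / (1 + r)^t = $409,612.44


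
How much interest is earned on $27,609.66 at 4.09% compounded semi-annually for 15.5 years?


Compound interest earned = final amount − principal.
A = P(1 + r/n)^(nt) = $27,609.66 × (1 + 0.0409/2)^(2 × 15.5) = $51,713.59
Interest = A − P = $51,713.59 − $27,609.66 = $24,103.93

Interest = A - P = $24,103.93


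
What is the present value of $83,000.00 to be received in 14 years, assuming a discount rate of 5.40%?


Present value formula: PV = FV / (1 + r)^t
PV = $83,000.00 / (1 + 0.054)^14
PV = $83,000.00 / 2.088183
PV = $39,747.47

PV = FV / (1 + r)^t = $39,747.47


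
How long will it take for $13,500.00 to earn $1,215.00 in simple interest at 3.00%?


Rearrange the simple interest formula for t:
I = P × r × t  ⇒  t = I / (P × r)
t = $1,215.00 / ($13,500.00 × 0.03)
t = 3

t = I/(P×r) = 3 years


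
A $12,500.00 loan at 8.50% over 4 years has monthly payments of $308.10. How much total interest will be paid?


Total paid over the life of the loan = PMT × n.
Total paid = $308.10 × 48 = $14,788.80
Total interest = total paid − principal = $14,788.80 − $12,500.00 = $2,288.80

Total interest = (PMT × n) - PV = $2,288.80


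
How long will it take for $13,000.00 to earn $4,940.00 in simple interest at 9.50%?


Rearrange the simple interest formula for t:
I = P × r × t  ⇒  t = I / (P × r)
t = $4,940.00 / ($13,000.00 × 0.095)
t = 4

t = I/(P×r) = 4 years


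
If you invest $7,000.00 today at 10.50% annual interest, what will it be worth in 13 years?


Future value formula: FV = PV × (1 + r)^t
FV = $7,000.00 × (1 + 0.105)^13
FV = $7,000.00 × 3.661926
FV = $25,633.48

FV = PV × (1 + r)^t = $25,633.48


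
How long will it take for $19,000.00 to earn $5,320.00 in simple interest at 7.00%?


Rearrange the simple interest formula for t:
I = P × r × t  ⇒  t = I / (P × r)
t = $5,320.00 / ($19,000.00 × 0.07)
t = 4

t = I/(P×r) = 4 years


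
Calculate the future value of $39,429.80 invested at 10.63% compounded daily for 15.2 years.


Compound interest formula: A = P(1 + r/n)^(nt)
A = $39,429.80 × (1 + 0.1063/365)^(365 × 15.2)
Growth factor: (1 + 0.1063/365)^5548 = 5.0305271
A = $39,429.80 × 5.0305271
A = $198,352.68

A = P(1 + r/n)^(nt) = $198,352.68


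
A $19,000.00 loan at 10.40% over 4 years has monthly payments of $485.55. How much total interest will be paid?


Total paid over the life of the loan = PMT × n.
Total paid = $485.55 × 48 = $23,306.40
Total interest = total paid − principal = $23,306.40 − $19,000.00 = $4,306.40

Total interest = (PMT × n) - PV = $4,306.40


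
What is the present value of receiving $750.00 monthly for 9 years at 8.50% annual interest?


Present value of an ordinary annuity: PV = PMT × (1 − (1 + r)^(−n)) / r
Monthly rate r = 0.085/12 ≈ 0.00708333, n = 108
PV = $750.00 × (1 − (1 + 0.085/12)^(−108)) / (0.085/12)
PV = $750.00 × 75.304875
PV = $56,478.66

PV = PMT × (1-(1+r)^(-n))/r = $56,478.66


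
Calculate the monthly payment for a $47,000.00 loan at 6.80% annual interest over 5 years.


Loan payment formula: PMT = PV × r / (1 − (1 + r)^(−n))
Monthly rate r = 0.068/12 ≈ 0.00566667, n = 60 months
Denominator: 1 − (1 + 0.068/12)^(−60) = 0.287546
PMT = $47,000.00 × (0.068/12) / 0.287546
PMT = $926.23 per month

PMT = PV × r / (1-(1+r)^(-n)) = $926.23/month


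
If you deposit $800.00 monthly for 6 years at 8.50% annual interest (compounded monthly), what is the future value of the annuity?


Future value of an ordinary annuity: FV = PMT × ((1 + r)^n − 1) / r
Monthly rate r = 0.085/12 ≈ 0.00708333, n = 72
FV = $800.00 × ((1 + 0.085/12)^72 − 1) / (0.085/12)
FV = $800.00 × 93.501188
FV = $74,800.95

FV = PMT × ((1+r)^n - 1)/r = $74,800.95


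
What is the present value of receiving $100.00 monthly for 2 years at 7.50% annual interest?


Present value of an ordinary annuity: PV = PMT × (1 − (1 + r)^(−n)) / r
Monthly rate r = 0.075/12 = 0.00625, n = 24
PV = $100.00 × (1 − (1 + 0.075/12)^(−24)) / (0.075/12)
PV = $100.00 × 22.222423
PV = $2,222.24

PV = PMT × (1-(1+r)^(-n))/r = $2,222.24


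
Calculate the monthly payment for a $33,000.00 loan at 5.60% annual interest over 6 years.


Loan payment formula: PMT = PV × r / (1 − (1 + r)^(−n))
Monthly rate r = 0.056/12 ≈ 0.00466667, n = 72 months
Denominator: 1 − (1 + 0.056/12)^(−72) = 0.284818
PMT = $33,000.00 × (0.056/12) / 0.284818
PMT = $540.70 per month

PMT = PV × r / (1-(1+r)^(-n)) = $540.70/month


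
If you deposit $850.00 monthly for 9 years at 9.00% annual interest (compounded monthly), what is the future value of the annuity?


Future value of an ordinary annuity: FV = PMT × ((1 + r)^n − 1) / r
Monthly rate r = 0.09/12 = 0.0075, n = 108
FV = $850.00 × ((1 + 0.09/12)^108 − 1) / (0.09/12)
FV = $850.00 × 165.483223
FV = $140,660.74

FV = PMT × ((1+r)^n - 1)/r = $140,660.74


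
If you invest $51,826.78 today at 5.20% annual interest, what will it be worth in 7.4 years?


Future value formula: FV = PV × (1 + r)^t
FV = $51,826.78 × (1 + 0.052)^7.4
FV = $51,826.78 × 1.4551792
FV = $75,417.25

FV = PV × (1 + r)^t = $75,417.25


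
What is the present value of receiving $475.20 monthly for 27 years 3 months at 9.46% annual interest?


Present value of an ordinary annuity: PV = PMT × (1 − (1 + r)^(−n)) / r
Monthly rate r = 0.0946/12 ≈ 0.00788333, n = 327
PV = $475.20 × (1 − (1 + 0.0946/12)^(−327)) / (0.0946/12)
PV = $475.20 × 117.119422
PV = $55,655.15

PV = PMT × (1-(1+r)^(-n))/r = $55,655.15


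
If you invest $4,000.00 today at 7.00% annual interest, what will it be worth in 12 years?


Future value formula: FV = PV × (1 + r)^t
FV = $4,000.00 × (1 + 0.07)^12
FV = $4,000.00 × 2.252192
FV = $9,008.77

FV = PV × (1 + r)^t = $9,008.77


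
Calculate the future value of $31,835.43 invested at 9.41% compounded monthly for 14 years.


Compound interest formula: A = P(1 + r/n)^(nt)
A = $31,835.43 × (1 + 0.0941/12)^(12 × 14)
Growth factor: (1 + 0.0941/12)^168 = 3.714565
A = $31,835.43 × 3.714565
A = $118,254.77

A = P(1 + r/n)^(nt) = $118,254.77


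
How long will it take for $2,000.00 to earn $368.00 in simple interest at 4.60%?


Rearrange the simple interest formula for t:
I = P × r × t  ⇒  t = I / (P × r)
t = $368.00 / ($2,000.00 × 0.046)
t = 4

t = I/(P×r) = 4 years


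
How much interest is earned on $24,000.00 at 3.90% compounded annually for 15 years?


Compound interest earned = final amount − principal.
A = P(1 + r/n)^(nt) = $24,000.00 × (1 + 0.039/1)^(1 × 15) = $42,603.42
Interest = A − P = $42,603.42 − $24,000.00 = $18,603.42

Interest = A - P = $18,603.42


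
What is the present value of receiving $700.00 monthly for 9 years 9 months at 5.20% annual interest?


Present value of an ordinary annuity: PV = PMT × (1 − (1 + r)^(−n)) / r
Monthly rate r = 0.052/12 ≈ 0.00433333, n = 117
PV = $700.00 × (1 − (1 + 0.052/12)^(−117)) / (0.052/12)
PV = $700.00 × 91.624649
PV = $64,137.25

PV = PMT × (1-(1+r)^(-n))/r = $64,137.25


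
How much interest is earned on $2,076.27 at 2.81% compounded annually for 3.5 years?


Compound interest earned = final amount − principal.
A = P(1 + r/n)^(nt) = $2,076.27 × (1 + 0.0281/1)^(1 × 3.5) = $2,287.74
Interest = A − P = $2,287.74 − $2,076.27 = $211.47

Interest = A - P = $211.47


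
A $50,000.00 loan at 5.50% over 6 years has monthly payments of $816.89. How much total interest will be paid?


Total paid over the life of the loan = PMT × n.
Total paid = $816.89 × 72 = $58,816.08
Total interest = total paid − principal = $58,816.08 − $50,000.00 = $8,816.08

Total interest = (PMT × n) - PV = $8,816.08


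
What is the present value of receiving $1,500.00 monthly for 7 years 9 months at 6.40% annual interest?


Present value of an ordinary annuity: PV = PMT × (1 − (1 + r)^(−n)) / r
Monthly rate r = 0.064/12 ≈ 0.00533333, n = 93
PV = $1,500.00 × (1 − (1 + 0.064/12)^(−93)) / (0.064/12)
PV = $1,500.00 × 73.169105
PV = $109,753.66

PV = PMT × (1-(1+r)^(-n))/r = $109,753.66


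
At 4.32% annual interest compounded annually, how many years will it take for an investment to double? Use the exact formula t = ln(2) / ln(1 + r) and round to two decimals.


Doubling condition: (1 + r)^t = 2
Take ln of both sides: t × ln(1 + r) = ln(2)
t = ln(2) / ln(1 + r)
t = 0.693147 / 0.042293
t = 16.39

t = ln(2) / ln(1 + r) = 16.39 years


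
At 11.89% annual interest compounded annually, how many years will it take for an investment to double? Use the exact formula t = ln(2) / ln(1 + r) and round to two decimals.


Doubling condition: (1 + r)^t = 2
Take ln of both sides: t × ln(1 + r) = ln(2)
t = ln(2) / ln(1 + r)
t = 0.693147 / 0.112346
t = 6.17

t = ln(2) / ln(1 + r) = 6.17 years


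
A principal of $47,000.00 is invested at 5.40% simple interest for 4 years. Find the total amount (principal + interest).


Total amount formula: A = P(1 + rt) = P + P·r·t
Interest: I = P × r × t = $47,000.00 × 0.054 × 4 = $10,152.00
A = P + I = $47,000.00 + $10,152.00 = $57,152.00

A = P + I = P(1 + rt) = $57,152.00


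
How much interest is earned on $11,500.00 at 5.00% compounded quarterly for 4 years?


Compound interest earned = final amount − principal.
A = P(1 + r/n)^(nt) = $11,500.00 × (1 + 0.05/4)^(4 × 4) = $14,028.73
Interest = A − P = $14,028.73 − $11,500.00 = $2,528.73

Interest = A - P = $2,528.73


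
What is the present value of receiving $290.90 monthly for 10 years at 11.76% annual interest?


Present value of an ordinary annuity: PV = PMT × (1 − (1 + r)^(−n)) / r
Monthly rate r = 0.1176/12 = 0.0098, n = 120
PV = $290.90 × (1 − (1 + 0.1176/12)^(−120)) / (0.1176/12)
PV = $290.90 × 70.379428
PV = $20,473.38

PV = PMT × (1-(1+r)^(-n))/r = $20,473.38


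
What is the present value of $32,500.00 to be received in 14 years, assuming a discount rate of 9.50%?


Present value formula: PV = FV / (1 + r)^t
PV = $32,500.00 / (1 + 0.095)^14
PV = $32,500.00 / 3.562851
PV = $9,121.91

PV = FV / (1 + r)^t = $9,121.91


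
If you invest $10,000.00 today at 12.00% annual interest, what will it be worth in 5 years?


Future value formula: FV = PV × (1 + r)^t
FV = $10,000.00 × (1 + 0.12)^5
FV = $10,000.00 × 1.762342
FV = $17,623.42

FV = PV × (1 + r)^t = $17,623.42


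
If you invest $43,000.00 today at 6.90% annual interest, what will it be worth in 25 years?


Future value formula: FV = PV × (1 + r)^t
FV = $43,000.00 × (1 + 0.069)^25
FV = $43,000.00 × 5.3020355
FV = $227,987.53

FV = PV × (1 + r)^t = $227,987.53


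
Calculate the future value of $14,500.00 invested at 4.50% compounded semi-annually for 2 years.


Compound interest formula: A = P(1 + r/n)^(nt)
A = $14,500.00 × (1 + 0.045/2)^(2 × 2)
Growth factor: (1 + 0.045/2)^4 = 1.0930833
A = $14,500.00 × 1.0930833
A = $15,849.71

A = P(1 + r/n)^(nt) = $15,849.71


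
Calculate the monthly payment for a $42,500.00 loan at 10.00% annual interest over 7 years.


Loan payment formula: PMT = PV × r / (1 − (1 + r)^(−n))
Monthly rate r = 0.1/12 ≈ 0.00833333, n = 84 months
Denominator: 1 − (1 + 0.1/12)^(−84) = 0.501972
PMT = $42,500.00 × (0.1/12) / 0.501972
PMT = $705.55 per month

PMT = PV × r / (1-(1+r)^(-n)) = $705.55/month


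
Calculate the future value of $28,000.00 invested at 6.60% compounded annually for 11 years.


Compound interest formula: A = P(1 + r/n)^(nt)
A = $28,000.00 × (1 + 0.066/1)^(1 × 11)
Growth factor: (1 + 0.066/1)^11 = 2.019897
A = $28,000.00 × 2.019897
A = $56,557.12

A = P(1 + r/n)^(nt) = $56,557.12


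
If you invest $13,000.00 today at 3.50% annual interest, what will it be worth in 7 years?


Future value formula: FV = PV × (1 + r)^t
FV = $13,000.00 × (1 + 0.035)^7
FV = $13,000.00 × 1.272279
FV = $16,539.63

FV = PV × (1 + r)^t = $16,539.63


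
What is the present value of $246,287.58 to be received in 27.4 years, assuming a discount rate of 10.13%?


Present value formula: PV = FV / (1 + r)^t
PV = $246,287.58 / (1 + 0.1013)^27.4
PV = $246,287.58 / 14.067422
PV = $17,507.66

PV = FV / (1 + r)^t = $17,507.66


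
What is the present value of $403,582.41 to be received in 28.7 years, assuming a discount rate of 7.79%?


Present value formula: PV = FV / (1 + r)^t
PV = $403,582.41 / (1 + 0.0779)^28.7
PV = $403,582.41 / 8.609980
PV = $46,873.79

PV = FV / (1 + r)^t = $46,873.79


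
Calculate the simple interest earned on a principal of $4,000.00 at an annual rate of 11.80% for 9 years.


Simple interest formula: I = P × r × t
I = $4,000.00 × 0.118 × 9
I = $4,248.00

I = P × r × t = $4,248.00


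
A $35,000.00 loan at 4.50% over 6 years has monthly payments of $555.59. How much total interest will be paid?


Total paid over the life of the loan = PMT × n.
Total paid = $555.59 × 72 = $40,002.48
Total interest = total paid − principal = $40,002.48 − $35,000.00 = $5,002.48

Total interest = (PMT × n) - PV = $5,002.48


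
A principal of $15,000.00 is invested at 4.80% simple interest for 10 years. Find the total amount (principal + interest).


Total amount formula: A = P(1 + rt) = P + P·r·t
Interest: I = P × r × t = $15,000.00 × 0.048 × 10 = $7,200.00
A = P + I = $15,000.00 + $7,200.00 = $22,200.00

A = P + I = P(1 + rt) = $22,200.00


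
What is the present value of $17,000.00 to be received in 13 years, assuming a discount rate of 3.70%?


Present value formula: PV = FV / (1 + r)^t
PV = $17,000.00 / (1 + 0.037)^13
PV = $17,000.00 / 1.603703
PV = $10,600.47

PV = FV / (1 + r)^t = $10,600.47


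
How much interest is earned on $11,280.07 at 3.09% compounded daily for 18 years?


Compound interest earned = final amount − principal.
A = P(1 + r/n)^(nt) = $11,280.07 × (1 + 0.0309/365)^(365 × 18) = $19,672.35
Interest = A − P = $19,672.35 − $11,280.07 = $8,392.28

Interest = A - P = $8,392.28


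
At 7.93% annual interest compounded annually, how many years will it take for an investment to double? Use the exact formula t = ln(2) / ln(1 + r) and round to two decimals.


Doubling condition: (1 + r)^t = 2
Take ln of both sides: t × ln(1 + r) = ln(2)
t = ln(2) / ln(1 + r)
t = 0.693147 / 0.076313
t = 9.08

t = ln(2) / ln(1 + r) = 9.08 years


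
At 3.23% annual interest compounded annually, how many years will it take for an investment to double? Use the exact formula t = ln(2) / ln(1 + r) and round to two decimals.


Doubling condition: (1 + r)^t = 2
Take ln of both sides: t × ln(1 + r) = ln(2)
t = ln(2) / ln(1 + r)
t = 0.693147 / 0.031789
t = 21.80

t = ln(2) / ln(1 + r) = 21.80 years


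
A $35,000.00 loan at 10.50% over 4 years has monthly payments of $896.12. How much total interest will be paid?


Total paid over the life of the loan = PMT × n.
Total paid = $896.12 × 48 = $43,013.76
Total interest = total paid − principal = $43,013.76 − $35,000.00 = $8,013.76

Total interest = (PMT × n) - PV = $8,013.76


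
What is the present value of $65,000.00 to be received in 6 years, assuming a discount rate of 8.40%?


Present value formula: PV = FV / (1 + r)^t
PV = $65,000.00 / (1 + 0.084)^6
PV = $65,000.00 / 1.62246633
PV = $40,062.46

PV = FV / (1 + r)^t = $40,062.46


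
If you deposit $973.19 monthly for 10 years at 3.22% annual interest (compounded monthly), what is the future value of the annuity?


Future value of an ordinary annuity: FV = PMT × ((1 + r)^n − 1) / r
Monthly rate r = 0.0322/12 ≈ 0.00268333, n = 120
FV = $973.19 × ((1 + 0.0322/12)^120 − 1) / (0.0322/12)
FV = $973.19 × 141.350249
FV = $137,560.65

FV = PMT × ((1+r)^n - 1)/r = $137,560.65


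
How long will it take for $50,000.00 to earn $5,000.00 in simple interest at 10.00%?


Rearrange the simple interest formula for t:
I = P × r × t  ⇒  t = I / (P × r)
t = $5,000.00 / ($50,000.00 × 0.1)
t = 1

t = I/(P×r) = 1 year


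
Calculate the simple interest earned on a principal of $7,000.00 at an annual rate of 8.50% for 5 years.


Simple interest formula: I = P × r × t
I = $7,000.00 × 0.085 × 5
I = $2,975.00

I = P × r × t = $2,975.00


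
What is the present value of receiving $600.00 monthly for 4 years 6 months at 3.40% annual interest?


Present value of an ordinary annuity: PV = PMT × (1 − (1 + r)^(−n)) / r
Monthly rate r = 0.034/12 ≈ 0.00283333, n = 54
PV = $600.00 × (1 − (1 + 0.034/12)^(−54)) / (0.034/12)
PV = $600.00 × 50.006333
PV = $30,003.80

PV = PMT × (1-(1+r)^(-n))/r = $30,003.80


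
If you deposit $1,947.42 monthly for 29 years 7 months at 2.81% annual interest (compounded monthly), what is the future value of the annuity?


Future value of an ordinary annuity: FV = PMT × ((1 + r)^n − 1) / r
Monthly rate r = 0.0281/12 ≈ 0.00234167, n = 355
FV = $1,947.42 × ((1 + 0.0281/12)^355 − 1) / (0.0281/12)
FV = $1,947.42 × 552.620260
FV = $1,076,183.75

FV = PMT × ((1+r)^n - 1)/r = $1,076,183.75


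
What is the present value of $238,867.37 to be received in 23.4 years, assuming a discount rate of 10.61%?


Present value formula: PV = FV / (1 + r)^t
PV = $238,867.37 / (1 + 0.1061)^23.4
PV = $238,867.37 / 10.587387
PV = $22,561.50

PV = FV / (1 + r)^t = $22,561.50


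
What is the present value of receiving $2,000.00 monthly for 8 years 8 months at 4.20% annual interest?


Present value of an ordinary annuity: PV = PMT × (1 − (1 + r)^(−n)) / r
Monthly rate r = 0.042/12 = 0.0035, n = 104
PV = $2,000.00 × (1 − (1 + 0.042/12)^(−104)) / (0.042/12)
PV = $2,000.00 × 87.047728
PV = $174,095.46

PV = PMT × (1-(1+r)^(-n))/r = $174,095.46


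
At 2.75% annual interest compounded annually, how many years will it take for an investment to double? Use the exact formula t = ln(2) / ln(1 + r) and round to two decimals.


Doubling condition: (1 + r)^t = 2
Take ln of both sides: t × ln(1 + r) = ln(2)
t = ln(2) / ln(1 + r)
t = 0.693147 / 0.027129
t = 25.55

t = ln(2) / ln(1 + r) = 25.55 years


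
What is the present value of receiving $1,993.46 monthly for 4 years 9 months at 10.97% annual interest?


Present value of an ordinary annuity: PV = PMT × (1 − (1 + r)^(−n)) / r
Monthly rate r = 0.1097/12 ≈ 0.00914167, n = 57
PV = $1,993.46 × (1 − (1 + 0.1097/12)^(−57)) / (0.1097/12)
PV = $1,993.46 × 44.270991
PV = $88,252.45

PV = PMT × (1-(1+r)^(-n))/r = $88,252.45


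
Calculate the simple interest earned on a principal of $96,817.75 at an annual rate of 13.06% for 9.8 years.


Simple interest formula: I = P × r × t
I = $96,817.75 × 0.1306 × 9.8
I = $123,915.10

I = P × r × t = $123,915.10


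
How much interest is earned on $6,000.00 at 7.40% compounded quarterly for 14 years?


Compound interest earned = final amount − principal.
A = P(1 + r/n)^(nt) = $6,000.00 × (1 + 0.074/4)^(4 × 14) = $16,748.24
Interest = A − P = $16,748.24 − $6,000.00 = $10,748.24

Interest = A - P = $10,748.24


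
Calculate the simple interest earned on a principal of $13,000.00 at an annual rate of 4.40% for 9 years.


Simple interest formula: I = P × r × t
I = $13,000.00 × 0.044 × 9
I = $5,148.00

I = P × r × t = $5,148.00


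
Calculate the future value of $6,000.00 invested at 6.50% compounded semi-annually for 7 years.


Compound interest formula: A = P(1 + r/n)^(nt)
A = $6,000.00 × (1 + 0.065/2)^(2 × 7)
Growth factor: (1 + 0.065/2)^14 = 1.564807
A = $6,000.00 × 1.564807
A = $9,388.84

A = P(1 + r/n)^(nt) = $9,388.84


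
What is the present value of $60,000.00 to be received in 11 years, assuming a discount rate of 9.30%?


Present value formula: PV = FV / (1 + r)^t
PV = $60,000.00 / (1 + 0.093)^11
PV = $60,000.00 / 2.659633
PV = $22,559.50

PV = FV / (1 + r)^t = $22,559.50


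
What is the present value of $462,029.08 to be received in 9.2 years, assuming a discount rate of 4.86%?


Present value formula: PV = FV / (1 + r)^t
PV = $462,029.08 / (1 + 0.0486)^9.2
PV = $462,029.08 / 1.5474287
PV = $298,578.59

PV = FV / (1 + r)^t = $298,578.59


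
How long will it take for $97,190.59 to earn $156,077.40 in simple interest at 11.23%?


Rearrange the simple interest formula for t:
I = P × r × t  ⇒  t = I / (P × r)
t = $156,077.40 / ($97,190.59 × 0.1123)
t = 14.3

t = I/(P×r) = 14.3 years


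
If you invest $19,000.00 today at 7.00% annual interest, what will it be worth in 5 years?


Future value formula: FV = PV × (1 + r)^t
FV = $19,000.00 × (1 + 0.07)^5
FV = $19,000.00 × 1.4025517
FV = $26,648.48

FV = PV × (1 + r)^t = $26,648.48


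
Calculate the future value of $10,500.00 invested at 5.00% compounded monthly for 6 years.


Compound interest formula: A = P(1 + r/n)^(nt)
A = $10,500.00 × (1 + 0.05/12)^(12 × 6)
Growth factor: (1 + 0.05/12)^72 = 1.349018
A = $10,500.00 × 1.349018
A = $14,164.69

A = P(1 + r/n)^(nt) = $14,164.69


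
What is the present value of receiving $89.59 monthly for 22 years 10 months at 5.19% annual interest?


Present value of an ordinary annuity: PV = PMT × (1 − (1 + r)^(−n)) / r
Monthly rate r = 0.0519/12 = 0.004325, n = 274
PV = $89.59 × (1 − (1 + 0.0519/12)^(−274)) / (0.0519/12)
PV = $89.59 × 160.343786
PV = $14,365.20

PV = PMT × (1-(1+r)^(-n))/r = $14,365.20


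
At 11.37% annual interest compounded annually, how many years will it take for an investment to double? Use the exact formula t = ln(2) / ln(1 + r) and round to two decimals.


Doubling condition: (1 + r)^t = 2
Take ln of both sides: t × ln(1 + r) = ln(2)
t = ln(2) / ln(1 + r)
t = 0.693147 / 0.107688
t = 6.44

t = ln(2) / ln(1 + r) = 6.44 years


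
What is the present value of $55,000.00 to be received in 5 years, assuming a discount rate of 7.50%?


Present value formula: PV = FV / (1 + r)^t
PV = $55,000.00 / (1 + 0.075)^5
PV = $55,000.00 / 1.43562933
PV = $38,310.72

PV = FV / (1 + r)^t = $38,310.72


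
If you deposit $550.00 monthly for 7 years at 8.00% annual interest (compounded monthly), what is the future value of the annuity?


Future value of an ordinary annuity: FV = PMT × ((1 + r)^n − 1) / r
Monthly rate r = 0.08/12 ≈ 0.00666667, n = 84
FV = $550.00 × ((1 + 0.08/12)^84 − 1) / (0.08/12)
FV = $550.00 × 112.113308
FV = $61,662.32

FV = PMT × ((1+r)^n - 1)/r = $61,662.32


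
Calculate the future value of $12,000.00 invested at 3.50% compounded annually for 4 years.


Compound interest formula: A = P(1 + r/n)^(nt)
A = $12,000.00 × (1 + 0.035/1)^(1 × 4)
Growth factor: (1 + 0.035/1)^4 = 1.147523
A = $12,000.00 × 1.147523
A = $13,770.28

A = P(1 + r/n)^(nt) = $13,770.28


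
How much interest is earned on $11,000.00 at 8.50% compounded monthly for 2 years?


Compound interest earned = final amount − principal.
A = P(1 + r/n)^(nt) = $11,000.00 × (1 + 0.085/12)^(12 × 2) = $13,030.54
Interest = A − P = $13,030.54 − $11,000.00 = $2,030.54

Interest = A - P = $2,030.54


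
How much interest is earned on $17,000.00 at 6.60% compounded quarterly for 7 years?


Compound interest earned = final amount − principal.
A = P(1 + r/n)^(nt) = $17,000.00 × (1 + 0.066/4)^(4 × 7) = $26,881.63
Interest = A − P = $26,881.63 − $17,000.00 = $9,881.63

Interest = A - P = $9,881.63


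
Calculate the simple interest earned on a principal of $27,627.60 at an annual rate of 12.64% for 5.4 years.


Simple interest formula: I = P × r × t
I = $27,627.60 × 0.1264 × 5.4
I = $18,857.49

I = P × r × t = $18,857.49


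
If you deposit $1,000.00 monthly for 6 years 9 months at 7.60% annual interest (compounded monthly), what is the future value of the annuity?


Future value of an ordinary annuity: FV = PMT × ((1 + r)^n − 1) / r
Monthly rate r = 0.076/12 ≈ 0.00633333, n = 81
FV = $1,000.00 × ((1 + 0.076/12)^81 − 1) / (0.076/12)
FV = $1,000.00 × 105.409699
FV = $105,409.70

FV = PMT × ((1+r)^n - 1)/r = $105,409.70


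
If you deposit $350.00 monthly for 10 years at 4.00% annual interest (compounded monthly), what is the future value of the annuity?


Future value of an ordinary annuity: FV = PMT × ((1 + r)^n − 1) / r
Monthly rate r = 0.04/12 ≈ 0.00333333, n = 120
FV = $350.00 × ((1 + 0.04/12)^120 − 1) / (0.04/12)
FV = $350.00 × 147.249805
FV = $51,537.43

FV = PMT × ((1+r)^n - 1)/r = $51,537.43


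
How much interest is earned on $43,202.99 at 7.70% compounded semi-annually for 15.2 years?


Compound interest earned = final amount − principal.
A = P(1 + r/n)^(nt) = $43,202.99 × (1 + 0.077/2)^(2 × 15.2) = $136,229.58
Interest = A − P = $136,229.58 − $43,202.99 = $93,026.59

Interest = A - P = $93,026.59


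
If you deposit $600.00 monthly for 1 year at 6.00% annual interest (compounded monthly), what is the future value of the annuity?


Future value of an ordinary annuity: FV = PMT × ((1 + r)^n − 1) / r
Monthly rate r = 0.06/12 = 0.005, n = 12
FV = $600.00 × ((1 + 0.06/12)^12 − 1) / (0.06/12)
FV = $600.00 × 12.335562
FV = $7,401.34

FV = PMT × ((1+r)^n - 1)/r = $7,401.34


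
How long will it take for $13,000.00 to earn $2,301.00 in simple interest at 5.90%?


Rearrange the simple interest formula for t:
I = P × r × t  ⇒  t = I / (P × r)
t = $2,301.00 / ($13,000.00 × 0.059)
t = 3

t = I/(P×r) = 3 years


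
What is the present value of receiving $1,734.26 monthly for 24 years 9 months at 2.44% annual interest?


Present value of an ordinary annuity: PV = PMT × (1 − (1 + r)^(−n)) / r
Monthly rate r = 0.0244/12 ≈ 0.00203333, n = 297
PV = $1,734.26 × (1 − (1 + 0.0244/12)^(−297)) / (0.0244/12)
PV = $1,734.26 × 222.781610
PV = $386,361.23

PV = PMT × (1-(1+r)^(-n))/r = $386,361.23


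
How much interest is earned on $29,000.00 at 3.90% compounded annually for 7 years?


Compound interest earned = final amount − principal.
A = P(1 + r/n)^(nt) = $29,000.00 × (1 + 0.039/1)^(1 × 7) = $37,905.90
Interest = A − P = $37,905.90 − $29,000.00 = $8,905.90

Interest = A - P = $8,905.90


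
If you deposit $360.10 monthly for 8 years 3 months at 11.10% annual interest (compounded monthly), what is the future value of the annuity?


Future value of an ordinary annuity: FV = PMT × ((1 + r)^n − 1) / r
Monthly rate r = 0.111/12 = 0.00925, n = 99
FV = $360.10 × ((1 + 0.111/12)^99 − 1) / (0.111/12)
FV = $360.10 × 160.881386
FV = $57,933.39

FV = PMT × ((1+r)^n - 1)/r = $57,933.39


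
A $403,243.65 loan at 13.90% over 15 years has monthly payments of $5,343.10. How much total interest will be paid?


Total paid over the life of the loan = PMT × n.
Total paid = $5,343.10 × 180 = $961,758.00
Total interest = total paid − principal = $961,758.00 − $403,243.65 = $558,514.35

Total interest = (PMT × n) - PV = $558,514.35


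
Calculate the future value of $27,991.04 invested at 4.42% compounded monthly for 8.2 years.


Compound interest formula: A = P(1 + r/n)^(nt)
A = $27,991.04 × (1 + 0.0442/12)^(12 × 8.2)
Growth factor: (1 + 0.0442/12)^98.4 = 1.4358746
A = $27,991.04 × 1.4358746
A = $40,191.62

A = P(1 + r/n)^(nt) = $40,191.62


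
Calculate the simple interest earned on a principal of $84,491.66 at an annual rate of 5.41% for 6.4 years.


Simple interest formula: I = P × r × t
I = $84,491.66 × 0.0541 × 6.4
I = $29,254.39

I = P × r × t = $29,254.39


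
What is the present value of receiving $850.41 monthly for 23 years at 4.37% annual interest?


Present value of an ordinary annuity: PV = PMT × (1 − (1 + r)^(−n)) / r
Monthly rate r = 0.0437/12 ≈ 0.00364167, n = 276
PV = $850.41 × (1 − (1 + 0.0437/12)^(−276)) / (0.0437/12)
PV = $850.41 × 173.910245
PV = $147,895.01

PV = PMT × (1-(1+r)^(-n))/r = $147,895.01


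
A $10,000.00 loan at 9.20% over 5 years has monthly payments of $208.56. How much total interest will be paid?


Total paid over the life of the loan = PMT × n.
Total paid = $208.56 × 60 = $12,513.60
Total interest = total paid − principal = $12,513.60 − $10,000.00 = $2,513.60

Total interest = (PMT × n) - PV = $2,513.60


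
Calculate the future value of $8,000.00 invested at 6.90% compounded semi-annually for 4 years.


Compound interest formula: A = P(1 + r/n)^(nt)
A = $8,000.00 × (1 + 0.069/2)^(2 × 4)
Growth factor: (1 + 0.069/2)^8 = 1.311729
A = $8,000.00 × 1.311729
A = $10,493.83

A = P(1 + r/n)^(nt) = $10,493.83


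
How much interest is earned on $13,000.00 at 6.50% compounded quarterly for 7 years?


Compound interest earned = final amount − principal.
A = P(1 + r/n)^(nt) = $13,000.00 × (1 + 0.065/4)^(4 × 7) = $20,415.45
Interest = A − P = $20,415.45 − $13,000.00 = $7,415.45

Interest = A - P = $7,415.45


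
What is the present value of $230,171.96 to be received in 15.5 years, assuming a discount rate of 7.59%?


Present value formula: PV = FV / (1 + r)^t
PV = $230,171.96 / (1 + 0.0759)^15.5
PV = $230,171.96 / 3.107882
PV = $74,060.71

PV = FV / (1 + r)^t = $74,060.71


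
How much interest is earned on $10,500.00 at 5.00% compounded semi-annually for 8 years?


Compound interest earned = final amount − principal.
A = P(1 + r/n)^(nt) = $10,500.00 × (1 + 0.05/2)^(2 × 8) = $15,587.31
Interest = A − P = $15,587.31 − $10,500.00 = $5,087.31

Interest = A - P = $5,087.31


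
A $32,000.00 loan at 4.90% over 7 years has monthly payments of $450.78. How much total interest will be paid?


Total paid over the life of the loan = PMT × n.
Total paid = $450.78 × 84 = $37,865.52
Total interest = total paid − principal = $37,865.52 − $32,000.00 = $5,865.52

Total interest = (PMT × n) - PV = $5,865.52


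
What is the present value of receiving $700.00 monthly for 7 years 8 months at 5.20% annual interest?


Present value of an ordinary annuity: PV = PMT × (1 − (1 + r)^(−n)) / r
Monthly rate r = 0.052/12 ≈ 0.00433333, n = 92
PV = $700.00 × (1 − (1 + 0.052/12)^(−92)) / (0.052/12)
PV = $700.00 × 75.740132
PV = $53,018.09

PV = PMT × (1-(1+r)^(-n))/r = $53,018.09


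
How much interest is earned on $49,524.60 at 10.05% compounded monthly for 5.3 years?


Compound interest earned = final amount − principal.
A = P(1 + r/n)^(nt) = $49,524.60 × (1 + 0.1005/12)^(12 × 5.3) = $84,175.29
Interest = A − P = $84,175.29 − $49,524.60 = $34,650.69

Interest = A - P = $34,650.69


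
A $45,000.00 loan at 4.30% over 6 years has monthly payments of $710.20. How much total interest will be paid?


Total paid over the life of the loan = PMT × n.
Total paid = $710.20 × 72 = $51,134.40
Total interest = total paid − principal = $51,134.40 − $45,000.00 = $6,134.40

Total interest = (PMT × n) - PV = $6,134.40


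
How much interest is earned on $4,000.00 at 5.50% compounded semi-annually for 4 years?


Compound interest earned = final amount − principal.
A = P(1 + r/n)^(nt) = $4,000.00 × (1 + 0.055/2)^(2 × 4) = $4,969.52
Interest = A − P = $4,969.52 − $4,000.00 = $969.52

Interest = A - P = $969.52
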